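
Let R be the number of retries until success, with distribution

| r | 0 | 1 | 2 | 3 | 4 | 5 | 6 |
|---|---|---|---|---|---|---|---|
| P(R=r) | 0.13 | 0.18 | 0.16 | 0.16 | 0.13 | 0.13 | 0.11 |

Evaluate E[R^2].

11.55

E[R^2] = Σ r^2·P(R=r)
 = 0·0.13 + 1·0.18 + 4·0.16 + 9·0.16 + 16·0.13 + 25·0.13 + 36·0.11
 = 0 + 0.18 + 0.64 + 1.44 + 2.08 + 3.25 + 3.96
 = 11.55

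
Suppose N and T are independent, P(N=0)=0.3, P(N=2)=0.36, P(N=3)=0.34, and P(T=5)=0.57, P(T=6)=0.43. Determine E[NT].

E[NT] = Σ_n Σ_t nt · P(N=n)P(T=t)
 = 0·0.171 + 0·0.129 + 10·0.2052 + 12·0.1548 + 15·0.1938 + 18·0.1462
 = 0 + 0 + 2.052 + 1.8576 + 2.907 + 2.6316
 = 9.4482

9.4482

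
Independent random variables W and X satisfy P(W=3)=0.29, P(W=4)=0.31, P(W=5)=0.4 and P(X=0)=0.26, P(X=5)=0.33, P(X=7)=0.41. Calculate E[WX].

E[WX] = Σ_w Σ_x wx · P(W=w)P(X=x)
 = 0·0.0754 + 15·0.0957 + 21·0.1189 + 0·0.0806 + 20·0.1023 + 28·0.1271 + 0·0.104 + 25·0.132 + 35·0.164
 = 0 + 1.4355 + 2.4969 + 0 + 2.046 + 3.5588 + 0 + 3.3 + 5.74
 = 18.5772

18.5772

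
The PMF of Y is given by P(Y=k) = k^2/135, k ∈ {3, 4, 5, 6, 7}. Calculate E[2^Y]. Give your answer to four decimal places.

E[2^Y] = Σ 2^y·P(Y=y)
 = 8·1/15 + 16·16/135 + 32·5/27 + 64·4/15 + 128·49/135
 = 8/15 + 256/135 + 160/27 + 256/15 + 6272/135
 = 9704/135

71.8815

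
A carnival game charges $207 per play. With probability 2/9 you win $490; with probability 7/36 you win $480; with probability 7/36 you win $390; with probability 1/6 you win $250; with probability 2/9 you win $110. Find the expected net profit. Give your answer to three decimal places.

E[payout] = 490·2/9 + 480·7/36 + 390·7/36 + 250·1/6 + 110·2/9
 = 980/9 + 280/3 + 455/6 + 125/3 + 220/9
 = 2065/6
Net = 2065/6 - 207 = 823/6

137.167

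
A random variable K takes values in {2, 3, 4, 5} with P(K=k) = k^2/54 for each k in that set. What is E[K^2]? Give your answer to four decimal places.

E[K^2] = Σ k^2·P(K=k)
 = 4·2/27 + 9·1/6 + 16·8/27 + 25·25/54
 = 8/27 + 3/2 + 128/27 + 625/54
 = 163/9

18.1111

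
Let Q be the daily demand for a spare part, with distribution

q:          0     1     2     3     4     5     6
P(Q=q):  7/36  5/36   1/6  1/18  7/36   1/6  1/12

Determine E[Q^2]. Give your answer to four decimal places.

E[Q^2] = Σ q^2·P(Q=q)
 = 0·7/36 + 1·5/36 + 4·1/6 + 9·1/18 + 16·7/36 + 25·1/6 + 36·1/12
 = 0 + 5/36 + 2/3 + 1/2 + 28/9 + 25/6 + 3
 = 139/12

11.5833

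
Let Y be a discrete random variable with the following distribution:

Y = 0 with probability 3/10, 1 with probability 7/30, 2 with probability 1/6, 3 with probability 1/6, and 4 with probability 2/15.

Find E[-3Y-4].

E[-3Y-4] = Σ (-3y-4)·P(Y=y)
 = (-4)·3/10 + (-7)·7/30 + (-10)·1/6 + (-13)·1/6 + (-16)·2/15
 = (-6/5) + (-49/30) + (-5/3) + (-13/6) + (-32/15)
 = -44/5

-8.8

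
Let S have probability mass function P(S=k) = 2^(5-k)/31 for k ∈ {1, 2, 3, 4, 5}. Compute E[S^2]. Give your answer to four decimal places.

E[S^2] = Σ s^2·P(S=s)
 = 1·16/31 + 4·8/31 + 9·4/31 + 16·2/31 + 25·1/31
 = 16/31 + 32/31 + 36/31 + 32/31 + 25/31
 = 141/31

4.5484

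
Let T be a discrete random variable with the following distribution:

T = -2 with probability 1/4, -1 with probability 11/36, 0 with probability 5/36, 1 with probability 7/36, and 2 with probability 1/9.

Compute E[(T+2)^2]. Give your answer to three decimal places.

4.389

E[(T+2)^2] = Σ (t+2)^2·P(T=t)
 = 0·1/4 + 1·11/36 + 4·5/36 + 9·7/36 + 16·1/9
 = 0 + 11/36 + 5/9 + 7/4 + 16/9
 = 79/18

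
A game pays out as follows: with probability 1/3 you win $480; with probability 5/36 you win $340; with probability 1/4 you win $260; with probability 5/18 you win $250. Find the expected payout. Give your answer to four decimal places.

E[payout] = 480·1/3 + 340·5/36 + 260·1/4 + 250·5/18
 = 160 + 425/9 + 65 + 625/9
 = 1025/3

341.6667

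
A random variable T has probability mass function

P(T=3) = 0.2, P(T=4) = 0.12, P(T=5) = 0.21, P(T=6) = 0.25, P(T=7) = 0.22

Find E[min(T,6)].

E[min(T,6)] = Σ min(t,6)·P(T=t)
 = 3·0.2 + 4·0.12 + 5·0.21 + 6·0.25 + 6·0.22
 = 0.6 + 0.48 + 1.05 + 1.5 + 1.32
 = 4.95

4.95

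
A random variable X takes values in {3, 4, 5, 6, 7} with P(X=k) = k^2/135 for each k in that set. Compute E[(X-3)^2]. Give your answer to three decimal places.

E[(X-3)^2] = Σ (x-3)^2·P(X=x)
 = 0·1/15 + 1·16/135 + 4·5/27 + 9·4/15 + 16·49/135
 = 0 + 16/135 + 20/27 + 12/5 + 784/135
 = 136/15

9.067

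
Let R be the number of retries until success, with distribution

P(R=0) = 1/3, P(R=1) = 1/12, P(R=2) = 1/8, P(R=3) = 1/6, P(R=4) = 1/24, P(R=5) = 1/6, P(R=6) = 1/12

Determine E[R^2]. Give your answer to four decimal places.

9.9167

E[R^2] = Σ r^2·P(R=r)
 = 0·1/3 + 1·1/12 + 4·1/8 + 9·1/6 + 16·1/24 + 25·1/6 + 36·1/12
 = 0 + 1/12 + 1/2 + 3/2 + 2/3 + 25/6 + 3
 = 119/12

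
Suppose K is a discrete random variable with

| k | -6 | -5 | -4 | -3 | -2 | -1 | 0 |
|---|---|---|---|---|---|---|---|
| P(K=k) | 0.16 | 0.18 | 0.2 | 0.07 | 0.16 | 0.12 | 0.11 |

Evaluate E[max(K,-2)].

-1.66

E[max(K,-2)] = Σ max(k,-2)·P(K=k)
 = (-2)·0.16 + (-2)·0.18 + (-2)·0.2 + (-2)·0.07 + (-2)·0.16 + (-1)·0.12 + 0·0.11
 = (-0.32) + (-0.36) + (-0.4) + (-0.14) + (-0.32) + (-0.12) + 0
 = -1.66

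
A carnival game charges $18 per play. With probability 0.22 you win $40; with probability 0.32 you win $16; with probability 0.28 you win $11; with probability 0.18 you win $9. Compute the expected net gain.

0.62

E[payout] = 40·0.22 + 16·0.32 + 11·0.28 + 9·0.18
 = 8.8 + 5.12 + 3.08 + 1.62
 = 18.62
Net = 18.62 - 18 = 0.62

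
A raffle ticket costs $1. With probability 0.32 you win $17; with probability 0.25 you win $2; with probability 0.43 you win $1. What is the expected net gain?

5.37

E[payout] = 17·0.32 + 2·0.25 + 1·0.43
 = 5.44 + 0.5 + 0.43
 = 6.37
Net = 6.37 - 1 = 5.37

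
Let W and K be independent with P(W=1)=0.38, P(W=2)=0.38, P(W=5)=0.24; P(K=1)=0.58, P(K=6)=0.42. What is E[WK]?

E[WK] = Σ_w Σ_k wk · P(W=w)P(K=k)
 = 1·0.2204 + 6·0.1596 + 2·0.2204 + 12·0.1596 + 5·0.1392 + 30·0.1008
 = 0.2204 + 0.9576 + 0.4408 + 1.9152 + 0.696 + 3.024
 = 7.254

7.254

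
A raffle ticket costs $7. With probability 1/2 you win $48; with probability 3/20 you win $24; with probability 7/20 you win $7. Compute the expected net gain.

E[payout] = 48·1/2 + 24·3/20 + 7·7/20
 = 24 + 18/5 + 49/20
 = 601/20
Net = 601/20 - 7 = 461/20

23.05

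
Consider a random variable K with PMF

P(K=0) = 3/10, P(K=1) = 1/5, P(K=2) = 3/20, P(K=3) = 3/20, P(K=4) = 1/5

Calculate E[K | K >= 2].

3.1

P(K >= 2) = 3/20 + 3/20 + 1/5 = 1/2.
E[K | K >= 2] = [2·3/20 + 3·3/20 + 4·1/5] / (1/2)
 = 31/20 / (1/2)
 = 31/10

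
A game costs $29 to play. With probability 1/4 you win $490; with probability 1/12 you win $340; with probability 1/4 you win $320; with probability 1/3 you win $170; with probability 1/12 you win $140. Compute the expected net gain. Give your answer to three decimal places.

E[payout] = 490·1/4 + 340·1/12 + 320·1/4 + 170·1/3 + 140·1/12
 = 245/2 + 85/3 + 80 + 170/3 + 35/3
 = 1795/6
Net = 1795/6 - 29 = 1621/6

270.167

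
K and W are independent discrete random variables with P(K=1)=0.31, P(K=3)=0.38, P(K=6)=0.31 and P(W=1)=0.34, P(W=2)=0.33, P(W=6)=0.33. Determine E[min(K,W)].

1.99

E[min(K,W)] = Σ_k Σ_w min(k,w) · P(K=k)P(W=w)
 = 1·0.1054 + 1·0.1023 + 1·0.1023 + 1·0.1292 + 2·0.1254 + 3·0.1254 + 1·0.1054 + 2·0.1023 + 6·0.1023
 = 0.1054 + 0.1023 + 0.1023 + 0.1292 + 0.2508 + 0.3762 + 0.1054 + 0.2046 + 0.6138
 = 1.99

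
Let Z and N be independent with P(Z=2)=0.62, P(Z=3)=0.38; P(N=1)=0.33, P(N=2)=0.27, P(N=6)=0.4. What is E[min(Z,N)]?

1.822

E[min(Z,N)] = Σ_z Σ_n min(z,n) · P(Z=z)P(N=n)
 = 1·0.2046 + 2·0.1674 + 2·0.248 + 1·0.1254 + 2·0.1026 + 3·0.152
 = 0.2046 + 0.3348 + 0.496 + 0.1254 + 0.2052 + 0.456
 = 1.822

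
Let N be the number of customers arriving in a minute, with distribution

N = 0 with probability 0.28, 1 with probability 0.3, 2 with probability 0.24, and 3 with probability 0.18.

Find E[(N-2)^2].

1.6

E[(N-2)^2] = Σ (n-2)^2·P(N=n)
 = 4·0.28 + 1·0.3 + 0·0.24 + 1·0.18
 = 1.12 + 0.3 + 0 + 0.18
 = 1.6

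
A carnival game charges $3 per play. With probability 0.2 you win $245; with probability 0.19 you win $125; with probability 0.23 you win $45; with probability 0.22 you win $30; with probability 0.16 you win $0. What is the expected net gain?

E[payout] = 245·0.2 + 125·0.19 + 45·0.23 + 30·0.22 + 0·0.16
 = 49 + 23.75 + 10.35 + 6.6 + 0
 = 89.7
Net = 89.7 - 3 = 86.7

86.7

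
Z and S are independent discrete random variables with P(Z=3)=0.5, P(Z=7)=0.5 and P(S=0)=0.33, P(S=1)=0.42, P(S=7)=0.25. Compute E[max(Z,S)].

5.5

E[max(Z,S)] = Σ_z Σ_s max(z,s) · P(Z=z)P(S=s)
 = 3·0.165 + 3·0.21 + 7·0.125 + 7·0.165 + 7·0.21 + 7·0.125
 = 0.495 + 0.63 + 0.875 + 1.155 + 1.47 + 0.875
 = 5.5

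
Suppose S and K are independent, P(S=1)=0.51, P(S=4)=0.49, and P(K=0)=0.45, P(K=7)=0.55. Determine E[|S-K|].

3.603

E[|S-K|] = Σ_s Σ_k |s-k| · P(S=s)P(K=k)
 = 1·0.2295 + 6·0.2805 + 4·0.2205 + 3·0.2695
 = 0.2295 + 1.683 + 0.882 + 0.8085
 = 3.603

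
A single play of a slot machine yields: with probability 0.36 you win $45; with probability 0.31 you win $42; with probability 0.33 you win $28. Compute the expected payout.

38.46

E[payout] = 45·0.36 + 42·0.31 + 28·0.33
 = 16.2 + 13.02 + 9.24
 = 38.46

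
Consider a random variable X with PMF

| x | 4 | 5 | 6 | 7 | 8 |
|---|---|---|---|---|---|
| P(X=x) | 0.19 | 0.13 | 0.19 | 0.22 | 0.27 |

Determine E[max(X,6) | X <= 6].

6

P(X <= 6) = 0.19 + 0.13 + 0.19 = 0.51.
E[max(X,6) | X <= 6] = [6·0.19 + 6·0.13 + 6·0.19] / 0.51
 = 3.06 / 0.51
 = 6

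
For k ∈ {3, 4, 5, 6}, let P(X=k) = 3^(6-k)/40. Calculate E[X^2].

E[X^2] = Σ x^2·P(X=x)
 = 9·27/40 + 16·9/40 + 25·3/40 + 36·1/40
 = 243/40 + 18/5 + 15/8 + 9/10
 = 249/20

12.45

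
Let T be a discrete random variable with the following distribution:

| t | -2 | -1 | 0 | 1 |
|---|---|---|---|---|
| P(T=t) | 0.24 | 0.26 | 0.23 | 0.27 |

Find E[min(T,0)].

-0.74

E[min(T,0)] = Σ min(t,0)·P(T=t)
 = (-2)·0.24 + (-1)·0.26 + 0·0.23 + 0·0.27
 = (-0.48) + (-0.26) + 0 + 0
 = -0.74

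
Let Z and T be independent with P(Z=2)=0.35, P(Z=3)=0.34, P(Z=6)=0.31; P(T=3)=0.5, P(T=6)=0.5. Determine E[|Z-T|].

E[|Z-T|] = Σ_z Σ_t |z-t| · P(Z=z)P(T=t)
 = 1·0.175 + 4·0.175 + 0·0.17 + 3·0.17 + 3·0.155 + 0·0.155
 = 0.175 + 0.7 + 0 + 0.51 + 0.465 + 0
 = 1.85

1.85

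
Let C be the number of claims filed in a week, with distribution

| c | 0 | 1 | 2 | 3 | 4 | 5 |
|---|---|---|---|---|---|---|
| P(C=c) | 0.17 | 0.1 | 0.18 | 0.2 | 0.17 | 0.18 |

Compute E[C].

E[C] = Σ c·P(C=c)
 = 0·0.17 + 1·0.1 + 2·0.18 + 3·0.2 + 4·0.17 + 5·0.18
 = 0 + 0.1 + 0.36 + 0.6 + 0.68 + 0.9
 = 2.64

2.64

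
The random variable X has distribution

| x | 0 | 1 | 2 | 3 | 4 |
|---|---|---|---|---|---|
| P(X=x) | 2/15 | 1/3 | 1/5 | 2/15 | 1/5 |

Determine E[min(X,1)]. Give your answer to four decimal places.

E[min(X,1)] = Σ min(x,1)·P(X=x)
 = 0·2/15 + 1·1/3 + 1·1/5 + 1·2/15 + 1·1/5
 = 0 + 1/3 + 1/5 + 2/15 + 1/5
 = 13/15

0.8667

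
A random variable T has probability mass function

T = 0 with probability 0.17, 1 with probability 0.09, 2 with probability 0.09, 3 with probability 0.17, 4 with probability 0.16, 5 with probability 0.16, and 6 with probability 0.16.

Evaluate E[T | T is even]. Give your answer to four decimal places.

P(T is even) = 0.17 + 0.09 + 0.16 + 0.16 = 0.58.
E[T | T is even] = [0·0.17 + 2·0.09 + 4·0.16 + 6·0.16] / 0.58
 = 1.78 / 0.58
 = 89/29

3.0690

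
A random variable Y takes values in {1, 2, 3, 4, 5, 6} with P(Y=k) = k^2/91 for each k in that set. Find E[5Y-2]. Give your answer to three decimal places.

E[5Y-2] = Σ (5y-2)·P(Y=y)
 = 3·1/91 + 8·4/91 + 13·9/91 + 18·16/91 + 23·25/91 + 28·36/91
 = 3/91 + 32/91 + 9/7 + 288/91 + 575/91 + 144/13
 = 289/13

22.231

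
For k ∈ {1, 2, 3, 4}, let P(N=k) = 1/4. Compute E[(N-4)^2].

E[(N-4)^2] = Σ (n-4)^2·P(N=n)
 = 9·1/4 + 4·1/4 + 1·1/4 + 0·1/4
 = 9/4 + 1 + 1/4 + 0
 = 7/2

3.5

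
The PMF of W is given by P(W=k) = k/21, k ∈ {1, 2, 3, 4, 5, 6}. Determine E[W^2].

E[W^2] = Σ w^2·P(W=w)
 = 1·1/21 + 4·2/21 + 9·1/7 + 16·4/21 + 25·5/21 + 36·2/7
 = 1/21 + 8/21 + 9/7 + 64/21 + 125/21 + 72/7
 = 21

21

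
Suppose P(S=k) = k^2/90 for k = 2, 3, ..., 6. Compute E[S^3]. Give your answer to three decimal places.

E[S^3] = Σ s^3·P(S=s)
 = 8·2/45 + 27·1/10 + 64·8/45 + 125·5/18 + 216·2/5
 = 16/45 + 27/10 + 512/45 + 625/18 + 432/5
 = 1220/9

135.556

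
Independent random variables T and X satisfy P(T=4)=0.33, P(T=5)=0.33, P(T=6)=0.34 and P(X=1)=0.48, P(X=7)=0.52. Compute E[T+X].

9.13

E[T+X] = Σ_t Σ_x (t+x) · P(T=t)P(X=x)
 = 5·0.1584 + 11·0.1716 + 6·0.1584 + 12·0.1716 + 7·0.1632 + 13·0.1768
 = 0.792 + 1.8876 + 0.9504 + 2.0592 + 1.1424 + 2.2984
 = 9.13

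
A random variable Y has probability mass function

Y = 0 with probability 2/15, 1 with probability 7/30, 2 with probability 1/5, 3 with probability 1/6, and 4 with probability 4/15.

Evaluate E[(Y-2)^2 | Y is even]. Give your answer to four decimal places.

P(Y is even) = 2/15 + 1/5 + 4/15 = 3/5.
E[(Y-2)^2 | Y is even] = [4·2/15 + 0·1/5 + 4·4/15] / (3/5)
 = 8/5 / (3/5)
 = 8/3

2.6667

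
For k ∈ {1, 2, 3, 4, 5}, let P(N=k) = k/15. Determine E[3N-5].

E[3N-5] = Σ (3n-5)·P(N=n)
 = (-2)·1/15 + 1·2/15 + 4·1/5 + 7·4/15 + 10·1/3
 = (-2/15) + 2/15 + 4/5 + 28/15 + 10/3
 = 6

6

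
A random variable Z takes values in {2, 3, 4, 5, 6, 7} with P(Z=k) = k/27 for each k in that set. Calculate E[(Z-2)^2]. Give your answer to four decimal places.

12.4074

E[(Z-2)^2] = Σ (z-2)^2·P(Z=z)
 = 0·2/27 + 1·1/9 + 4·4/27 + 9·5/27 + 16·2/9 + 25·7/27
 = 0 + 1/9 + 16/27 + 5/3 + 32/9 + 175/27
 = 335/27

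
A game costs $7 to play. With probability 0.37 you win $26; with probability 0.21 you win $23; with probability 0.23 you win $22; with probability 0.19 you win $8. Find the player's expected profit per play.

E[payout] = 26·0.37 + 23·0.21 + 22·0.23 + 8·0.19
 = 9.62 + 4.83 + 5.06 + 1.52
 = 21.03
Net = 21.03 - 7 = 14.03

14.03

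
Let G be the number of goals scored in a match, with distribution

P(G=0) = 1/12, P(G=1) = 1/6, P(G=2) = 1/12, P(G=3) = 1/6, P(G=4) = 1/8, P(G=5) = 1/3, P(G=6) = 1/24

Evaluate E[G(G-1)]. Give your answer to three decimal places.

E[G(G-1)] = Σ g(g-1)·P(G=g)
 = 0·1/12 + 0·1/6 + 2·1/12 + 6·1/6 + 12·1/8 + 20·1/3 + 30·1/24
 = 0 + 0 + 1/6 + 1 + 3/2 + 20/3 + 5/4
 = 127/12

10.583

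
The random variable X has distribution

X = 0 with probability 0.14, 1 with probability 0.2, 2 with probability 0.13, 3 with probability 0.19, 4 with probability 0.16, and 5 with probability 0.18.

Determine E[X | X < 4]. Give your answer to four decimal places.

P(X < 4) = 0.14 + 0.2 + 0.13 + 0.19 = 0.66.
E[X | X < 4] = [0·0.14 + 1·0.2 + 2·0.13 + 3·0.19] / 0.66
 = 1.03 / 0.66
 = 103/66

1.5606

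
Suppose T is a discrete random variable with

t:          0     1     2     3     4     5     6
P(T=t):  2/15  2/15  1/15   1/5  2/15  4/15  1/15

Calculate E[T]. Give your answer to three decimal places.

E[T] = Σ t·P(T=t)
 = 0·2/15 + 1·2/15 + 2·1/15 + 3·1/5 + 4·2/15 + 5·4/15 + 6·1/15
 = 0 + 2/15 + 2/15 + 3/5 + 8/15 + 4/3 + 2/5
 = 47/15

3.133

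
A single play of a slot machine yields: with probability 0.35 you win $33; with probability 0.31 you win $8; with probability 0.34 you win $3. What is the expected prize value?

15.05

E[payout] = 33·0.35 + 8·0.31 + 3·0.34
 = 11.55 + 2.48 + 1.02
 = 15.05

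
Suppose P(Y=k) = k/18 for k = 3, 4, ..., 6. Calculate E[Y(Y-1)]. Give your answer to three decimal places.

E[Y(Y-1)] = Σ y(y-1)·P(Y=y)
 = 6·1/6 + 12·2/9 + 20·5/18 + 30·1/3
 = 1 + 8/3 + 50/9 + 10
 = 173/9

19.222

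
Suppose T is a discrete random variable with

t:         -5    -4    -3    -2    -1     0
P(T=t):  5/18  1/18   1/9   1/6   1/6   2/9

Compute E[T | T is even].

-1.25

P(T is even) = 1/18 + 1/6 + 2/9 = 4/9.
E[T | T is even] = [(-4)·1/18 + (-2)·1/6 + 0·2/9] / (4/9)
 = -5/9 / (4/9)
 = -5/4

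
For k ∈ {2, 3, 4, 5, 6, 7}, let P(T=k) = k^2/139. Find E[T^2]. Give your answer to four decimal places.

E[T^2] = Σ t^2·P(T=t)
 = 4·4/139 + 9·9/139 + 16·16/139 + 25·25/139 + 36·36/139 + 49·49/139
 = 16/139 + 81/139 + 256/139 + 625/139 + 1296/139 + 2401/139
 = 4675/139

33.6331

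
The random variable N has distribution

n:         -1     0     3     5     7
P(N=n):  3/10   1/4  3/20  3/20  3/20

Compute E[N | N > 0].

5

P(N > 0) = 3/20 + 3/20 + 3/20 = 9/20.
E[N | N > 0] = [3·3/20 + 5·3/20 + 7·3/20] / (9/20)
 = 9/4 / (9/20)
 = 5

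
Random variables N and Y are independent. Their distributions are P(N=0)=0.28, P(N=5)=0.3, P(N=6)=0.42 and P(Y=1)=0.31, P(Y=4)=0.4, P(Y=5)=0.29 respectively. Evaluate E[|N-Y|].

E[|N-Y|] = Σ_n Σ_y |n-y| · P(N=n)P(Y=y)
 = 1·0.0868 + 4·0.112 + 5·0.0812 + 4·0.093 + 1·0.12 + 0·0.087 + 5·0.1302 + 2·0.168 + 1·0.1218
 = 0.0868 + 0.448 + 0.406 + 0.372 + 0.12 + 0 + 0.651 + 0.336 + 0.1218
 = 2.5416

2.5416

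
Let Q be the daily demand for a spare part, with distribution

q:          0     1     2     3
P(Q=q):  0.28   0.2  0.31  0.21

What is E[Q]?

1.45

E[Q] = Σ q·P(Q=q)
 = 0·0.28 + 1·0.2 + 2·0.31 + 3·0.21
 = 0 + 0.2 + 0.62 + 0.63
 = 1.45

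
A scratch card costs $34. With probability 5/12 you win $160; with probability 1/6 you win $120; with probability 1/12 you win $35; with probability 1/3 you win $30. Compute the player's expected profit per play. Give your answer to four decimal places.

E[payout] = 160·5/12 + 120·1/6 + 35·1/12 + 30·1/3
 = 200/3 + 20 + 35/12 + 10
 = 1195/12
Net = 1195/12 - 34 = 787/12

65.5833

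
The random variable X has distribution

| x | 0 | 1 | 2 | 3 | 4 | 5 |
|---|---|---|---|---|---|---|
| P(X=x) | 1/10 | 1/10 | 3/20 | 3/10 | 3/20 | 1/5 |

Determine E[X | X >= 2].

3.5

P(X >= 2) = 3/20 + 3/10 + 3/20 + 1/5 = 4/5.
E[X | X >= 2] = [2·3/20 + 3·3/10 + 4·3/20 + 5·1/5] / (4/5)
 = 14/5 / (4/5)
 = 7/2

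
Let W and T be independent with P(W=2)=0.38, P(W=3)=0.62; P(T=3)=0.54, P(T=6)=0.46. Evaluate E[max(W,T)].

4.38

E[max(W,T)] = Σ_w Σ_t max(w,t) · P(W=w)P(T=t)
 = 3·0.2052 + 6·0.1748 + 3·0.3348 + 6·0.2852
 = 0.6156 + 1.0488 + 1.0044 + 1.7112
 = 4.38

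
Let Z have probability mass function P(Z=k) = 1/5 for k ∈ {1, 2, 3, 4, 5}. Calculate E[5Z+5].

20

E[5Z+5] = Σ (5z+5)·P(Z=z)
 = 10·1/5 + 15·1/5 + 20·1/5 + 25·1/5 + 30·1/5
 = 2 + 3 + 4 + 5 + 6
 = 20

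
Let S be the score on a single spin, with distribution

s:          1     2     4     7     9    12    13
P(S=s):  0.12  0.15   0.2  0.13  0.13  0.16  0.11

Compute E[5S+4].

E[5S+4] = Σ (5s+4)·P(S=s)
 = 9·0.12 + 14·0.15 + 24·0.2 + 39·0.13 + 49·0.13 + 64·0.16 + 69·0.11
 = 1.08 + 2.1 + 4.8 + 5.07 + 6.37 + 10.24 + 7.59
 = 37.25

37.25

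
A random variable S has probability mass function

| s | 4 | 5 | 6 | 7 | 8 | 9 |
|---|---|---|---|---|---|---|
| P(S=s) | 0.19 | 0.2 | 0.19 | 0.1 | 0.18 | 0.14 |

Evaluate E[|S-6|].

1.46

E[|S-6|] = Σ |s-6|·P(S=s)
 = 2·0.19 + 1·0.2 + 0·0.19 + 1·0.1 + 2·0.18 + 3·0.14
 = 0.38 + 0.2 + 0 + 0.1 + 0.36 + 0.42
 = 1.46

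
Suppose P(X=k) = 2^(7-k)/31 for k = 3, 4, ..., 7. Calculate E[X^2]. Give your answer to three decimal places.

E[X^2] = Σ x^2·P(X=x)
 = 9·16/31 + 16·8/31 + 25·4/31 + 36·2/31 + 49·1/31
 = 144/31 + 128/31 + 100/31 + 72/31 + 49/31
 = 493/31

15.903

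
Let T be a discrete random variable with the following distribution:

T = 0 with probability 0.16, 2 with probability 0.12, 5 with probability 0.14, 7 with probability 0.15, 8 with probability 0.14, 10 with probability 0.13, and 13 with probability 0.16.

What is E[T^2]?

E[T^2] = Σ t^2·P(T=t)
 = 0·0.16 + 4·0.12 + 25·0.14 + 49·0.15 + 64·0.14 + 100·0.13 + 169·0.16
 = 0 + 0.48 + 3.5 + 7.35 + 8.96 + 13 + 27.04
 = 60.33

60.33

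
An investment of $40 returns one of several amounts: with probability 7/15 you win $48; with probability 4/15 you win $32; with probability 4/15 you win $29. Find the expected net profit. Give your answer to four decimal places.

E[payout] = 48·7/15 + 32·4/15 + 29·4/15
 = 112/5 + 128/15 + 116/15
 = 116/3
Net = 116/3 - 40 = -4/3

-1.3333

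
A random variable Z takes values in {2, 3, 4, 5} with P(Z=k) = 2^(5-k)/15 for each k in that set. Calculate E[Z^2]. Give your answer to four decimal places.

8.3333

E[Z^2] = Σ z^2·P(Z=z)
 = 4·8/15 + 9·4/15 + 16·2/15 + 25·1/15
 = 32/15 + 12/5 + 32/15 + 5/3
 = 25/3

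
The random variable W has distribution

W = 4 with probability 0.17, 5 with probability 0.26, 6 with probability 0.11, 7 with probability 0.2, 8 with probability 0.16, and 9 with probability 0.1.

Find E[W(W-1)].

35.1

E[W(W-1)] = Σ w(w-1)·P(W=w)
 = 12·0.17 + 20·0.26 + 30·0.11 + 42·0.2 + 56·0.16 + 72·0.1
 = 2.04 + 5.2 + 3.3 + 8.4 + 8.96 + 7.2
 = 35.1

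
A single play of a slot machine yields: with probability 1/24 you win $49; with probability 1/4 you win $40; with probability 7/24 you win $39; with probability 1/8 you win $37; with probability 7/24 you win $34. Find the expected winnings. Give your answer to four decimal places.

E[payout] = 49·1/24 + 40·1/4 + 39·7/24 + 37·1/8 + 34·7/24
 = 49/24 + 10 + 91/8 + 37/8 + 119/12
 = 911/24

37.9583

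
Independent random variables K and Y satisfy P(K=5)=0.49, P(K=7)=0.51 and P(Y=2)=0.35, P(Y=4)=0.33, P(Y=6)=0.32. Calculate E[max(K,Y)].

6.1768

E[max(K,Y)] = Σ_k Σ_y max(k,y) · P(K=k)P(Y=y)
 = 5·0.1715 + 5·0.1617 + 6·0.1568 + 7·0.1785 + 7·0.1683 + 7·0.1632
 = 0.8575 + 0.8085 + 0.9408 + 1.2495 + 1.1781 + 1.1424
 = 6.1768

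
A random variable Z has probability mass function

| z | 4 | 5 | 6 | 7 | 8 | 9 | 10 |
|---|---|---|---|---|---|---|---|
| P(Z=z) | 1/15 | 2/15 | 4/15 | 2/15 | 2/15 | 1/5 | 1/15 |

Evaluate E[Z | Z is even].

6.75

P(Z is even) = 1/15 + 4/15 + 2/15 + 1/15 = 8/15.
E[Z | Z is even] = [4·1/15 + 6·4/15 + 8·2/15 + 10·1/15] / (8/15)
 = 18/5 / (8/15)
 = 27/4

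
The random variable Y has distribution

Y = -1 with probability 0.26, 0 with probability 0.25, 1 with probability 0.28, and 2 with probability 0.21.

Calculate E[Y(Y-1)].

E[Y(Y-1)] = Σ y(y-1)·P(Y=y)
 = 2·0.26 + 0·0.25 + 0·0.28 + 2·0.21
 = 0.52 + 0 + 0 + 0.42
 = 0.94

0.94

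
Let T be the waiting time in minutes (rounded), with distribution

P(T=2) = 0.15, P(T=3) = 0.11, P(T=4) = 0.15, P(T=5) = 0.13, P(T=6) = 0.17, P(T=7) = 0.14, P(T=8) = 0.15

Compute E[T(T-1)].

E[T(T-1)] = Σ t(t-1)·P(T=t)
 = 2·0.15 + 6·0.11 + 12·0.15 + 20·0.13 + 30·0.17 + 42·0.14 + 56·0.15
 = 0.3 + 0.66 + 1.8 + 2.6 + 5.1 + 5.88 + 8.4
 = 24.74

24.74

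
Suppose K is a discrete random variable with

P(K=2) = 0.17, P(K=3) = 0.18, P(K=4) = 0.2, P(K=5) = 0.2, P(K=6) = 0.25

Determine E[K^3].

E[K^3] = Σ k^3·P(K=k)
 = 8·0.17 + 27·0.18 + 64·0.2 + 125·0.2 + 216·0.25
 = 1.36 + 4.86 + 12.8 + 25 + 54
 = 98.02

98.02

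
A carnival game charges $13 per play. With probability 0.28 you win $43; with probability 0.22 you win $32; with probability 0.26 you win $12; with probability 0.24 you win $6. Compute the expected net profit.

10.64

E[payout] = 43·0.28 + 32·0.22 + 12·0.26 + 6·0.24
 = 12.04 + 7.04 + 3.12 + 1.44
 = 23.64
Net = 23.64 - 13 = 10.64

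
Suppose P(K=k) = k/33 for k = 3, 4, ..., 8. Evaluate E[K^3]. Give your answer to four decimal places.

265.3030

E[K^3] = Σ k^3·P(K=k)
 = 27·1/11 + 64·4/33 + 125·5/33 + 216·2/11 + 343·7/33 + 512·8/33
 = 27/11 + 256/33 + 625/33 + 432/11 + 2401/33 + 4096/33
 = 8755/33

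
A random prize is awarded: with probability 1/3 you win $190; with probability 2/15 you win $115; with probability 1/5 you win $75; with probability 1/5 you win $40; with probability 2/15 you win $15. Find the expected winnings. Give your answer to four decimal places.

E[payout] = 190·1/3 + 115·2/15 + 75·1/5 + 40·1/5 + 15·2/15
 = 190/3 + 46/3 + 15 + 8 + 2
 = 311/3

103.6667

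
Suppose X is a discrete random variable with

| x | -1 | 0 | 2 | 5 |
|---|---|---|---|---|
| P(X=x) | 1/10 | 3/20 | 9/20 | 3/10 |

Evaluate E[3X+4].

10.9

E[3X+4] = Σ (3x+4)·P(X=x)
 = 1·1/10 + 4·3/20 + 10·9/20 + 19·3/10
 = 1/10 + 3/5 + 9/2 + 57/10
 = 109/10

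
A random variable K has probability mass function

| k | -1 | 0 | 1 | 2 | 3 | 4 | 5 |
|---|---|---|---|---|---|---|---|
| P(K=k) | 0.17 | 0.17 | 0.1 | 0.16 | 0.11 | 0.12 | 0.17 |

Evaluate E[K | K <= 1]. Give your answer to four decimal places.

P(K <= 1) = 0.17 + 0.17 + 0.1 = 0.44.
E[K | K <= 1] = [(-1)·0.17 + 0·0.17 + 1·0.1] / 0.44
 = -0.07 / 0.44
 = -7/44

-0.1591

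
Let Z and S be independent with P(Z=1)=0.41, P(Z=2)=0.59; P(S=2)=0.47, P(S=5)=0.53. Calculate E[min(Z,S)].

1.59

E[min(Z,S)] = Σ_z Σ_s min(z,s) · P(Z=z)P(S=s)
 = 1·0.1927 + 1·0.2173 + 2·0.2773 + 2·0.3127
 = 0.1927 + 0.2173 + 0.5546 + 0.6254
 = 1.59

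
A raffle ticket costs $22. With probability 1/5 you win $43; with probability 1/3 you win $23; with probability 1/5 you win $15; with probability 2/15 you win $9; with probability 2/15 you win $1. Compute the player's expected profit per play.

-1.4

E[payout] = 43·1/5 + 23·1/3 + 15·1/5 + 9·2/15 + 1·2/15
 = 43/5 + 23/3 + 3 + 6/5 + 2/15
 = 103/5
Net = 103/5 - 22 = -7/5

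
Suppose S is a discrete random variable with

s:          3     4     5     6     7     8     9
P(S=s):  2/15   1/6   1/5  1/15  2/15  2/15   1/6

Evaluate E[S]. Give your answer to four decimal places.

5.9667

E[S] = Σ s·P(S=s)
 = 3·2/15 + 4·1/6 + 5·1/5 + 6·1/15 + 7·2/15 + 8·2/15 + 9·1/6
 = 2/5 + 2/3 + 1 + 2/5 + 14/15 + 16/15 + 3/2
 = 179/30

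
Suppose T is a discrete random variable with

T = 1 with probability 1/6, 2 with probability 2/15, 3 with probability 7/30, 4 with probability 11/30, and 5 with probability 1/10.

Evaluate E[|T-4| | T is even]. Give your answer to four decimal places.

0.5333

P(T is even) = 2/15 + 11/30 = 1/2.
E[|T-4| | T is even] = [2·2/15 + 0·11/30] / (1/2)
 = 4/15 / (1/2)
 = 8/15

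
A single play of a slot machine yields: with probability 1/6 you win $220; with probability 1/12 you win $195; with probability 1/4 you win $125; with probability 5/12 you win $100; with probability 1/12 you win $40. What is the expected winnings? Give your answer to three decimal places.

129.167

E[payout] = 220·1/6 + 195·1/12 + 125·1/4 + 100·5/12 + 40·1/12
 = 110/3 + 65/4 + 125/4 + 125/3 + 10/3
 = 775/6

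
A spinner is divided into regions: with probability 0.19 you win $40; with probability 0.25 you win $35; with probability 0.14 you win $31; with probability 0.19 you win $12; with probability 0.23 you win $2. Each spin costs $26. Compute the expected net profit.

E[payout] = 40·0.19 + 35·0.25 + 31·0.14 + 12·0.19 + 2·0.23
 = 7.6 + 8.75 + 4.34 + 2.28 + 0.46
 = 23.43
Net = 23.43 - 26 = -2.57

-2.57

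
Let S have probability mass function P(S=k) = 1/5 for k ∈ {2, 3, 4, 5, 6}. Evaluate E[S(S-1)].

E[S(S-1)] = Σ s(s-1)·P(S=s)
 = 2·1/5 + 6·1/5 + 12·1/5 + 20·1/5 + 30·1/5
 = 2/5 + 6/5 + 12/5 + 4 + 6
 = 14

14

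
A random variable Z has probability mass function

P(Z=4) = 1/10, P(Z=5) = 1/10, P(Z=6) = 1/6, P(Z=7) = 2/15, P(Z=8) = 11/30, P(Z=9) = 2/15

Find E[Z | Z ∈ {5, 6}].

5.625

P(Z ∈ {5, 6}) = 1/10 + 1/6 = 4/15.
E[Z | Z ∈ {5, 6}] = [5·1/10 + 6·1/6] / (4/15)
 = 3/2 / (4/15)
 = 45/8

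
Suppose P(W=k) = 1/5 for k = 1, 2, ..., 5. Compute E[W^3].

45

E[W^3] = Σ w^3·P(W=w)
 = 1·1/5 + 8·1/5 + 27·1/5 + 64·1/5 + 125·1/5
 = 1/5 + 8/5 + 27/5 + 64/5 + 25
 = 45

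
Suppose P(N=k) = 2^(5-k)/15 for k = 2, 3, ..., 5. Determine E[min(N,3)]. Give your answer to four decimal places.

E[min(N,3)] = Σ min(n,3)·P(N=n)
 = 2·8/15 + 3·4/15 + 3·2/15 + 3·1/15
 = 16/15 + 4/5 + 2/5 + 1/5
 = 37/15

2.4667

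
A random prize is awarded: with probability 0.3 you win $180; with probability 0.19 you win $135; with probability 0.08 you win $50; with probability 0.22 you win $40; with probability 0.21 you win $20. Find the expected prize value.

E[payout] = 180·0.3 + 135·0.19 + 50·0.08 + 40·0.22 + 20·0.21
 = 54 + 25.65 + 4 + 8.8 + 4.2
 = 96.65

96.65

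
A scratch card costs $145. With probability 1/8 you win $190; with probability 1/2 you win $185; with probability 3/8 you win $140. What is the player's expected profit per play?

23.75

E[payout] = 190·1/8 + 185·1/2 + 140·3/8
 = 95/4 + 185/2 + 105/2
 = 675/4
Net = 675/4 - 145 = 95/4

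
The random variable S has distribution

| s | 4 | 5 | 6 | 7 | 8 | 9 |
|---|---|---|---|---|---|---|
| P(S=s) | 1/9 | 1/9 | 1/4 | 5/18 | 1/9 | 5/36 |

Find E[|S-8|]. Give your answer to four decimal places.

1.6944

E[|S-8|] = Σ |s-8|·P(S=s)
 = 4·1/9 + 3·1/9 + 2·1/4 + 1·5/18 + 0·1/9 + 1·5/36
 = 4/9 + 1/3 + 1/2 + 5/18 + 0 + 5/36
 = 61/36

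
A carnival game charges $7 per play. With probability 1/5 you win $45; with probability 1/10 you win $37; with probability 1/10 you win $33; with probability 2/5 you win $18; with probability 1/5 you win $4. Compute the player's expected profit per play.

17

E[payout] = 45·1/5 + 37·1/10 + 33·1/10 + 18·2/5 + 4·1/5
 = 9 + 37/10 + 33/10 + 36/5 + 4/5
 = 24
Net = 24 - 7 = 17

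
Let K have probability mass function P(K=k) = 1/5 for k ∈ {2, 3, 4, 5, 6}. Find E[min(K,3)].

2.8

E[min(K,3)] = Σ min(k,3)·P(K=k)
 = 2·1/5 + 3·1/5 + 3·1/5 + 3·1/5 + 3·1/5
 = 2/5 + 3/5 + 3/5 + 3/5 + 3/5
 = 14/5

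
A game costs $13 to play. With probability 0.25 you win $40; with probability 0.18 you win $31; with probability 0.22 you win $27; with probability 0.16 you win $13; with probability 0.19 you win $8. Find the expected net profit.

E[payout] = 40·0.25 + 31·0.18 + 27·0.22 + 13·0.16 + 8·0.19
 = 10 + 5.58 + 5.94 + 2.08 + 1.52
 = 25.12
Net = 25.12 - 13 = 12.12

12.12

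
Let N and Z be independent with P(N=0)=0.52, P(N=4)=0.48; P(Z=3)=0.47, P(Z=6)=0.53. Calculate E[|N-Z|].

3.1212

E[|N-Z|] = Σ_n Σ_z |n-z| · P(N=n)P(Z=z)
 = 3·0.2444 + 6·0.2756 + 1·0.2256 + 2·0.2544
 = 0.7332 + 1.6536 + 0.2256 + 0.5088
 = 3.1212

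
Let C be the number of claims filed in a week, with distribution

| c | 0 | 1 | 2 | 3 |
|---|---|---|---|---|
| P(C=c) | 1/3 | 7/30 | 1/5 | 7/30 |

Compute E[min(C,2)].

1.1

E[min(C,2)] = Σ min(c,2)·P(C=c)
 = 0·1/3 + 1·7/30 + 2·1/5 + 2·7/30
 = 0 + 7/30 + 2/5 + 7/15
 = 11/10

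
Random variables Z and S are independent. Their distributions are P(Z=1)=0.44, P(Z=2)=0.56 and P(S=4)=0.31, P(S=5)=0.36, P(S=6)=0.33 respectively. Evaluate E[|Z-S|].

E[|Z-S|] = Σ_z Σ_s |z-s| · P(Z=z)P(S=s)
 = 3·0.1364 + 4·0.1584 + 5·0.1452 + 2·0.1736 + 3·0.2016 + 4·0.1848
 = 0.4092 + 0.6336 + 0.726 + 0.3472 + 0.6048 + 0.7392
 = 3.46

3.46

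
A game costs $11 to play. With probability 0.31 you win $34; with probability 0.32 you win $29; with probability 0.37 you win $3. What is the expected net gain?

E[payout] = 34·0.31 + 29·0.32 + 3·0.37
 = 10.54 + 9.28 + 1.11
 = 20.93
Net = 20.93 - 11 = 9.93

9.93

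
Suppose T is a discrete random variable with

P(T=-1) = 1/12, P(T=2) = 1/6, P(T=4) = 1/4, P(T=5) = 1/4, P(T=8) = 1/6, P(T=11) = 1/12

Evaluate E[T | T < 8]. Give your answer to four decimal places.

P(T < 8) = 1/12 + 1/6 + 1/4 + 1/4 = 3/4.
E[T | T < 8] = [(-1)·1/12 + 2·1/6 + 4·1/4 + 5·1/4] / (3/4)
 = 5/2 / (3/4)
 = 10/3

3.3333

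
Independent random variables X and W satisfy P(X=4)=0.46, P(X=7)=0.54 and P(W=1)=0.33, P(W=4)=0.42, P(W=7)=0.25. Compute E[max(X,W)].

5.965

E[max(X,W)] = Σ_x Σ_w max(x,w) · P(X=x)P(W=w)
 = 4·0.1518 + 4·0.1932 + 7·0.115 + 7·0.1782 + 7·0.2268 + 7·0.135
 = 0.6072 + 0.7728 + 0.805 + 1.2474 + 1.5876 + 0.945
 = 5.965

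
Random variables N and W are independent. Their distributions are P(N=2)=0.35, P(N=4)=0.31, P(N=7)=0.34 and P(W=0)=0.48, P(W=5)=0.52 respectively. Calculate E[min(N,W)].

1.8928

E[min(N,W)] = Σ_n Σ_w min(n,w) · P(N=n)P(W=w)
 = 0·0.168 + 2·0.182 + 0·0.1488 + 4·0.1612 + 0·0.1632 + 5·0.1768
 = 0 + 0.364 + 0 + 0.6448 + 0 + 0.884
 = 1.8928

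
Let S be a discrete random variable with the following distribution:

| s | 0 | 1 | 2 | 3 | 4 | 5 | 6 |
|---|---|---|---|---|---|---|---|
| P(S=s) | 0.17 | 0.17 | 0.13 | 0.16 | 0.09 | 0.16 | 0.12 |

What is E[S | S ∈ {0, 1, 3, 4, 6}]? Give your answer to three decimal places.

P(S ∈ {0, 1, 3, 4, 6}) = 0.17 + 0.17 + 0.16 + 0.09 + 0.12 = 0.71.
E[S | S ∈ {0, 1, 3, 4, 6}] = [0·0.17 + 1·0.17 + 3·0.16 + 4·0.09 + 6·0.12] / 0.71
 = 1.73 / 0.71
 = 173/71

2.437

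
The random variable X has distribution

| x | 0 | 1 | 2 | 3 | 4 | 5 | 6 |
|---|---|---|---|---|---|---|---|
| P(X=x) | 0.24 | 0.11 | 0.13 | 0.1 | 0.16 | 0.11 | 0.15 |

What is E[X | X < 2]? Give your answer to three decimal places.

P(X < 2) = 0.24 + 0.11 = 0.35.
E[X | X < 2] = [0·0.24 + 1·0.11] / 0.35
 = 0.11 / 0.35
 = 11/35

0.314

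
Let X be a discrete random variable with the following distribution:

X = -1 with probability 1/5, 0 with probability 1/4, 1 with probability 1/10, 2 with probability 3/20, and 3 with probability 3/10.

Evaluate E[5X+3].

E[5X+3] = Σ (5x+3)·P(X=x)
 = (-2)·1/5 + 3·1/4 + 8·1/10 + 13·3/20 + 18·3/10
 = (-2/5) + 3/4 + 4/5 + 39/20 + 27/5
 = 17/2

8.5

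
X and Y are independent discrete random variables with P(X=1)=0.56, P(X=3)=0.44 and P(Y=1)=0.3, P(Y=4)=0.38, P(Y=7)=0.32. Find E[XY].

E[XY] = Σ_x Σ_y xy · P(X=x)P(Y=y)
 = 1·0.168 + 4·0.2128 + 7·0.1792 + 3·0.132 + 12·0.1672 + 21·0.1408
 = 0.168 + 0.8512 + 1.2544 + 0.396 + 2.0064 + 2.9568
 = 7.6328

7.6328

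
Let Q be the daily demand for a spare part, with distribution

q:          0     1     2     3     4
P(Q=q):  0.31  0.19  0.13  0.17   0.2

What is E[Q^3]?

18.62

E[Q^3] = Σ q^3·P(Q=q)
 = 0·0.31 + 1·0.19 + 8·0.13 + 27·0.17 + 64·0.2
 = 0 + 0.19 + 1.04 + 4.59 + 12.8
 = 18.62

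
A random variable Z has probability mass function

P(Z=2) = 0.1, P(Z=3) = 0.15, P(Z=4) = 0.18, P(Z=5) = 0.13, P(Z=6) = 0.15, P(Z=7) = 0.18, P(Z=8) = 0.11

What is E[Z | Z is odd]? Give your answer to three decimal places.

P(Z is odd) = 0.15 + 0.13 + 0.18 = 0.46.
E[Z | Z is odd] = [3·0.15 + 5·0.13 + 7·0.18] / 0.46
 = 2.36 / 0.46
 = 118/23

5.130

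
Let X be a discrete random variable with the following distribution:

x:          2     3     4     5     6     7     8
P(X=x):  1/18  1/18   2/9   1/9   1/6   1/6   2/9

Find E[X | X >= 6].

7.1

P(X >= 6) = 1/6 + 1/6 + 2/9 = 5/9.
E[X | X >= 6] = [6·1/6 + 7·1/6 + 8·2/9] / (5/9)
 = 71/18 / (5/9)
 = 71/10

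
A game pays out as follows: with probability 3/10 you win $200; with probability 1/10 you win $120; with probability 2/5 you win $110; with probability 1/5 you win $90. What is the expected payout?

134

E[payout] = 200·3/10 + 120·1/10 + 110·2/5 + 90·1/5
 = 60 + 12 + 44 + 18
 = 134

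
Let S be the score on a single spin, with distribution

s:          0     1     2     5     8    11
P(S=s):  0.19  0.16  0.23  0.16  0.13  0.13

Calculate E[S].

E[S] = Σ s·P(S=s)
 = 0·0.19 + 1·0.16 + 2·0.23 + 5·0.16 + 8·0.13 + 11·0.13
 = 0 + 0.16 + 0.46 + 0.8 + 1.04 + 1.43
 = 3.89

3.89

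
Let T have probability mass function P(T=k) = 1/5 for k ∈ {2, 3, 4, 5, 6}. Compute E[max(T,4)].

4.6

E[max(T,4)] = Σ max(t,4)·P(T=t)
 = 4·1/5 + 4·1/5 + 4·1/5 + 5·1/5 + 6·1/5
 = 4/5 + 4/5 + 4/5 + 1 + 6/5
 = 23/5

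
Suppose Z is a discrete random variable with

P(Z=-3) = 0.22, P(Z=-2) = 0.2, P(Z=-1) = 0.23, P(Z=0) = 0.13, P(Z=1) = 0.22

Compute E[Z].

E[Z] = Σ z·P(Z=z)
 = (-3)·0.22 + (-2)·0.2 + (-1)·0.23 + 0·0.13 + 1·0.22
 = (-0.66) + (-0.4) + (-0.23) + 0 + 0.22
 = -1.07

-1.07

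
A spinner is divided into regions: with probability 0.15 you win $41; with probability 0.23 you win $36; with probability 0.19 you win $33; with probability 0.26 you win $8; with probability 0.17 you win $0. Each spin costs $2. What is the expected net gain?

E[payout] = 41·0.15 + 36·0.23 + 33·0.19 + 8·0.26 + 0·0.17
 = 6.15 + 8.28 + 6.27 + 2.08 + 0
 = 22.78
Net = 22.78 - 2 = 20.78

20.78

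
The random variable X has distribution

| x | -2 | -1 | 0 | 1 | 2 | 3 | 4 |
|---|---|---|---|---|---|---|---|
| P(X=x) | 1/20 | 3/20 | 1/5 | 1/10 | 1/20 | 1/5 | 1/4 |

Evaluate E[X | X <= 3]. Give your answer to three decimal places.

0.733

P(X <= 3) = 1/20 + 3/20 + 1/5 + 1/10 + 1/20 + 1/5 = 3/4.
E[X | X <= 3] = [(-2)·1/20 + (-1)·3/20 + 0·1/5 + 1·1/10 + 2·1/20 + 3·1/5] / (3/4)
 = 11/20 / (3/4)
 = 11/15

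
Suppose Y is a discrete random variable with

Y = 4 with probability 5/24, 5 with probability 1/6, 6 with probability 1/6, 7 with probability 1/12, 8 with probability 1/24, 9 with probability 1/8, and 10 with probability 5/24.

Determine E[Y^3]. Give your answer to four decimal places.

419.5417

E[Y^3] = Σ y^3·P(Y=y)
 = 64·5/24 + 125·1/6 + 216·1/6 + 343·1/12 + 512·1/24 + 729·1/8 + 1000·5/24
 = 40/3 + 125/6 + 36 + 343/12 + 64/3 + 729/8 + 625/3
 = 10069/24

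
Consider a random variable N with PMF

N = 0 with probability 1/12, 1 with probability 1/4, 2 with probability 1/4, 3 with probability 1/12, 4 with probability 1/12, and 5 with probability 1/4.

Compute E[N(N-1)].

E[N(N-1)] = Σ n(n-1)·P(N=n)
 = 0·1/12 + 0·1/4 + 2·1/4 + 6·1/12 + 12·1/12 + 20·1/4
 = 0 + 0 + 1/2 + 1/2 + 1 + 5
 = 7

7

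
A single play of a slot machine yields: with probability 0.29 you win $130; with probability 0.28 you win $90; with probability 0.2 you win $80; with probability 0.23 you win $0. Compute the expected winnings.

E[payout] = 130·0.29 + 90·0.28 + 80·0.2 + 0·0.23
 = 37.7 + 25.2 + 16 + 0
 = 78.9

78.9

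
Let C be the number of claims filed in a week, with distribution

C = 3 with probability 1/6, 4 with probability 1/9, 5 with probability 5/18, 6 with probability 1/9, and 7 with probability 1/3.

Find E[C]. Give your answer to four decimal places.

E[C] = Σ c·P(C=c)
 = 3·1/6 + 4·1/9 + 5·5/18 + 6·1/9 + 7·1/3
 = 1/2 + 4/9 + 25/18 + 2/3 + 7/3
 = 16/3

5.3333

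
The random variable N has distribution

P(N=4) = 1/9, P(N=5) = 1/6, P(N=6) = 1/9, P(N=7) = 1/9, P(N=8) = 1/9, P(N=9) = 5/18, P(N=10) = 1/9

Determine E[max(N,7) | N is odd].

P(N is odd) = 1/6 + 1/9 + 5/18 = 5/9.
E[max(N,7) | N is odd] = [7·1/6 + 7·1/9 + 9·5/18] / (5/9)
 = 40/9 / (5/9)
 = 8

8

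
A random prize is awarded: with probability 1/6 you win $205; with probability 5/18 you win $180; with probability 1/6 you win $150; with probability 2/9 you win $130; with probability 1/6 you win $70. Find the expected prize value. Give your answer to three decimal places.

149.722

E[payout] = 205·1/6 + 180·5/18 + 150·1/6 + 130·2/9 + 70·1/6
 = 205/6 + 50 + 25 + 260/9 + 35/3
 = 2695/18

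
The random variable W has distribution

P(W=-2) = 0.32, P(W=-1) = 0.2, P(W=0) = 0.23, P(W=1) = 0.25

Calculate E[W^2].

1.73

E[W^2] = Σ w^2·P(W=w)
 = 4·0.32 + 1·0.2 + 0·0.23 + 1·0.25
 = 1.28 + 0.2 + 0 + 0.25
 = 1.73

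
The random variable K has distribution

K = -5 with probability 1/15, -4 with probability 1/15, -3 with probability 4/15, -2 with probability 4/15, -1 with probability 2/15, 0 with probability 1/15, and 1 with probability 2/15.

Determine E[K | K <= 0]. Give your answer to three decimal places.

P(K <= 0) = 1/15 + 1/15 + 4/15 + 4/15 + 2/15 + 1/15 = 13/15.
E[K | K <= 0] = [(-5)·1/15 + (-4)·1/15 + (-3)·4/15 + (-2)·4/15 + (-1)·2/15 + 0·1/15] / (13/15)
 = -31/15 / (13/15)
 = -31/13

-2.385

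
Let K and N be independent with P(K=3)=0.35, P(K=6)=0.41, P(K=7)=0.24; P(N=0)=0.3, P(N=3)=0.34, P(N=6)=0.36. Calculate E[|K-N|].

2.766

E[|K-N|] = Σ_k Σ_n |k-n| · P(K=k)P(N=n)
 = 3·0.105 + 0·0.119 + 3·0.126 + 6·0.123 + 3·0.1394 + 0·0.1476 + 7·0.072 + 4·0.0816 + 1·0.0864
 = 0.315 + 0 + 0.378 + 0.738 + 0.4182 + 0 + 0.504 + 0.3264 + 0.0864
 = 2.766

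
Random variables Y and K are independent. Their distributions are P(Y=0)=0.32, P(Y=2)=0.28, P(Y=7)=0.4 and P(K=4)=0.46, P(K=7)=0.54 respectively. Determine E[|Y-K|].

E[|Y-K|] = Σ_y Σ_k |y-k| · P(Y=y)P(K=k)
 = 4·0.1472 + 7·0.1728 + 2·0.1288 + 5·0.1512 + 3·0.184 + 0·0.216
 = 0.5888 + 1.2096 + 0.2576 + 0.756 + 0.552 + 0
 = 3.364

3.364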